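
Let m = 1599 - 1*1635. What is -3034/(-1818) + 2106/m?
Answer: -103319/1818 ≈ -56.831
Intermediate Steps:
m = -36 (m = 1599 - 1635 = -36)
-3034/(-1818) + 2106/m = -3034/(-1818) + 2106/(-36) = -3034*(-1/1818) + 2106*(-1/36) = 1517/909 - 117/2 = -103319/1818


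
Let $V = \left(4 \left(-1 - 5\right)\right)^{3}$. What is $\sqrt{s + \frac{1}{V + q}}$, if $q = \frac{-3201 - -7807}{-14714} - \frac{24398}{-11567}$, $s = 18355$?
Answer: $\frac{3 \sqrt{57585529229656737284054666}}{168035383853} \approx 135.48$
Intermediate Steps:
$q = \frac{21836755}{12156917}$ ($q = \left(-3201 + 7807\right) \left(- \frac{1}{14714}\right) - - \frac{24398}{11567} = 4606 \left(- \frac{1}{14714}\right) + \frac{24398}{11567} = - \frac{329}{1051} + \frac{24398}{11567} = \frac{21836755}{12156917} \approx 1.7962$)
$V = -13824$ ($V = \left(4 \left(-6\right)\right)^{3} = \left(-24\right)^{3} = -13824$)
$\sqrt{s + \frac{1}{V + q}} = \sqrt{18355 + \frac{1}{-13824 + \frac{21836755}{12156917}}} = \sqrt{18355 + \frac{1}{- \frac{168035383853}{12156917}}} = \sqrt{18355 - \frac{12156917}{168035383853}} = \sqrt{\frac{3084289458464898}{168035383853}} = \frac{3 \sqrt{57585529229656737284054666}}{168035383853}$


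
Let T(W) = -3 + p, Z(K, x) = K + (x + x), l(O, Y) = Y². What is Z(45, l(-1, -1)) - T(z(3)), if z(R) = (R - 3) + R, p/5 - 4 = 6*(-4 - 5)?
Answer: 300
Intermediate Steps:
p = -250 (p = 20 + 5*(6*(-4 - 5)) = 20 + 5*(6*(-9)) = 20 + 5*(-54) = 20 - 270 = -250)
Z(K, x) = K + 2*x
z(R) = -3 + 2*R (z(R) = (-3 + R) + R = -3 + 2*R)
T(W) = -253 (T(W) = -3 - 250 = -253)
Z(45, l(-1, -1)) - T(z(3)) = (45 + 2*(-1)²) - 1*(-253) = (45 + 2*1) + 253 = (45 + 2) + 253 = 47 + 253 = 300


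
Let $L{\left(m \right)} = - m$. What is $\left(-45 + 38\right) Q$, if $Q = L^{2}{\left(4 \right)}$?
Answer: $-112$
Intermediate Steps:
$Q = 16$ ($Q = \left(\left(-1\right) 4\right)^{2} = \left(-4\right)^{2} = 16$)
$\left(-45 + 38\right) Q = \left(-45 + 38\right) 16 = \left(-7\right) 16 = -112$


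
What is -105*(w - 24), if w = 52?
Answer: -2940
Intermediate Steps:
-105*(w - 24) = -105*(52 - 24) = -105*28 = -2940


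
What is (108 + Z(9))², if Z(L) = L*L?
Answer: 35721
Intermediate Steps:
Z(L) = L²
(108 + Z(9))² = (108 + 9²)² = (108 + 81)² = 189² = 35721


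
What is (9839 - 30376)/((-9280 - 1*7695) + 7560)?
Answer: 20537/9415 ≈ 2.1813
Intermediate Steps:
(9839 - 30376)/((-9280 - 1*7695) + 7560) = -20537/((-9280 - 7695) + 7560) = -20537/(-16975 + 7560) = -20537/(-9415) = -20537*(-1/9415) = 20537/9415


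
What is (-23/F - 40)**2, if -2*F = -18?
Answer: 146689/81 ≈ 1811.0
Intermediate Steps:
F = 9 (F = -1/2*(-18) = 9)
(-23/F - 40)**2 = (-23/9 - 40)**2 = (-383/9)**2 = 146689/81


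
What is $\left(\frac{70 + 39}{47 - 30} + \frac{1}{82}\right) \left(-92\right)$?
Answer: $- \frac{411930}{697} \approx -591.0$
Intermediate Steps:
$\left(\frac{70 + 39}{47 - 30} + \frac{1}{82}\right) \left(-92\right) = \left(\frac{109}{17} + \frac{1}{82}\right) \left(-92\right) = \frac{8955}{1394} \left(-92\right) = - \frac{411930}{697}$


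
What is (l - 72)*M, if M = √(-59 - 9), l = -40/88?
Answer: -1594*I*√17/11 ≈ -597.48*I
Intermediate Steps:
l = -5/11 (l = -40*1/88 = -5/11 ≈ -0.45455)
M = 2*I*√17 (M = √(-68) = 2*I*√17 ≈ 8.2462*I)
(l - 72)*M = (-5/11 - 72)*(2*I*√17) = -1594*I*√17/11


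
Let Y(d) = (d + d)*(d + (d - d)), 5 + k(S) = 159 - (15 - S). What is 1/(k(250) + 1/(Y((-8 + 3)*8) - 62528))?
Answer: 59328/23078591 ≈ 0.0025707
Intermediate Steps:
k(S) = 139 + S (k(S) = -5 + (159 - (15 - S)) = -5 + (159 + (-15 + S)) = -5 + (144 + S) = 139 + S)
Y(d) = 2*d**2 (Y(d) = (2*d)*(d + 0) = (2*d)*d = 2*d**2)
1/(k(250) + 1/(Y((-8 + 3)*8) - 62528)) = 1/((139 + 250) + 1/(2*((-8 + 3)*8)**2 - 62528)) = 1/(389 + 1/(2*(-5*8)**2 - 62528)) = 1/(389 + 1/(2*(-40)**2 - 62528)) = 1/(389 + 1/(2*1600 - 62528)) = 1/(389 + 1/(3200 - 62528)) = 1/(389 + 1/(-59328)) = 1/(389 - 1/59328) = 1/(23078591/59328) = 59328/23078591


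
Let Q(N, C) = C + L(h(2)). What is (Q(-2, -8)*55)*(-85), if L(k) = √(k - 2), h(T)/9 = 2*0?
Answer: 37400 - 4675*I*√2 ≈ 37400.0 - 6611.4*I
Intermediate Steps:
h(T) = 0 (h(T) = 9*(2*0) = 9*0 = 0)
L(k) = √(-2 + k)
Q(N, C) = C + I*√2 (Q(N, C) = C + √(-2 + 0) = C + √(-2) = C + I*√2)
(Q(-2, -8)*55)*(-85) = ((-8 + I*√2)*55)*(-85) = (-440 + 55*I*√2)*(-85) = 37400 - 4675*I*√2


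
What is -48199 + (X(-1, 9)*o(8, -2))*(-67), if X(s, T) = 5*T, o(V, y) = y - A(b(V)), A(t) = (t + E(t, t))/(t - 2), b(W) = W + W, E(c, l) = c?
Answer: -246943/7 ≈ -35278.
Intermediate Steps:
b(W) = 2*W
A(t) = 2*t/(-2 + t) (A(t) = (t + t)/(t - 2) = (2*t)/(-2 + t) = 2*t/(-2 + t))
o(V, y) = y - 4*V/(-2 + 2*V) (o(V, y) = y - 2*2*V/(-2 + 2*V) = y - 4*V/(-2 + 2*V))
-48199 + (X(-1, 9)*o(8, -2))*(-67) = -48199 + ((5*9)*((-2*8 - 2*(-1 + 8))/(-1 + 8)))*(-67) = -48199 + (45*((-16 - 2*7)/7))*(-67) = -48199 + (45*((-16 - 14)/7))*(-67) = -48199 + (45*((⅐)*(-30)))*(-67) = -48199 + (45*(-30/7))*(-67) = -48199 - 1350/7*(-67) = -48199 + 90450/7 = -246943/7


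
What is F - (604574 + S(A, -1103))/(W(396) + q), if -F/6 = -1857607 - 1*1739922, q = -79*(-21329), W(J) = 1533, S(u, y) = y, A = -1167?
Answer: 36403913391705/1686524 ≈ 2.1585e+7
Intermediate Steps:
q = 1684991
F = 21585174 (F = -6*(-1857607 - 1*1739922) = -6*(-1857607 - 1739922) = -6*(-3597529) = 21585174)
F - (604574 + S(A, -1103))/(W(396) + q) = 21585174 - (604574 - 1103)/(1533 + 1684991) = 21585174 - 603471/1686524 = 36403913391705/1686524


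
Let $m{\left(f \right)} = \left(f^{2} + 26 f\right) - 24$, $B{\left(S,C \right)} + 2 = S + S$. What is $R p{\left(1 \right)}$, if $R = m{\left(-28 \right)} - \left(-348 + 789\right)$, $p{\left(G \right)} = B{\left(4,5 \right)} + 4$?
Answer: $-4090$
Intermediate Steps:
$B{\left(S,C \right)} = -2 + 2 S$ ($B{\left(S,C \right)} = -2 + \left(S + S\right) = -2 + 2 S$)
$p{\left(G \right)} = 10$ ($p{\left(G \right)} = \left(-2 + 2 \cdot 4\right) + 4 = \left(-2 + 8\right) + 4 = 6 + 4 = 10$)
$m{\left(f \right)} = -24 + f^{2} + 26 f$
$R = -409$ ($R = \left(-24 + \left(-28\right)^{2} + 26 \left(-28\right)\right) - \left(-348 + 789\right) = \left(-24 + 784 - 728\right) - 441 = 32 - 441 = -409$)
$R p{\left(1 \right)} = \left(-409\right) 10 = -4090$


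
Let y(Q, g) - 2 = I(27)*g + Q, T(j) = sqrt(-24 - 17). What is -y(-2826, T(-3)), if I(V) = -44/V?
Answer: 2824 + 44*I*sqrt(41)/27 ≈ 2824.0 + 10.435*I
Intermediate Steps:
T(j) = I*sqrt(41) (T(j) = sqrt(-41) = I*sqrt(41))
y(Q, g) = 2 + Q - 44*g/27 (y(Q, g) = 2 + ((-44/27)*g + Q) = 2 + ((-44*1/27)*g + Q) = 2 + (-44*g/27 + Q) = 2 + (Q - 44*g/27) = 2 + Q - 44*g/27)
-y(-2826, T(-3)) = -(2 - 2826 - 44*I*sqrt(41)/27) = -(-2824 - 44*I*sqrt(41)/27) = 2824 + 44*I*sqrt(41)/27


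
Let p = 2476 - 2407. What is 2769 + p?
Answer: 2838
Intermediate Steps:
p = 69
2769 + p = 2769 + 69 = 2838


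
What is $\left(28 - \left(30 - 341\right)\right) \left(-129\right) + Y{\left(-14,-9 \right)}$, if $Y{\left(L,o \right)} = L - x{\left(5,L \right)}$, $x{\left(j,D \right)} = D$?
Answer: $-43731$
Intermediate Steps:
$Y{\left(L,o \right)} = 0$ ($Y{\left(L,o \right)} = L - L = 0$)
$\left(28 - \left(30 - 341\right)\right) \left(-129\right) + Y{\left(-14,-9 \right)} = \left(28 - \left(30 - 341\right)\right) \left(-129\right) + 0 = \left(28 - -311\right) \left(-129\right) + 0 = \left(28 + 311\right) \left(-129\right) + 0 = 339 \left(-129\right) + 0 = -43731 + 0 = -43731$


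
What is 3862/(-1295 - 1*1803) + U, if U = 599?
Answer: 925920/1549 ≈ 597.75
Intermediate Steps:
3862/(-1295 - 1*1803) + U = 3862/(-1295 - 1*1803) + 599 = 3862/(-1295 - 1803) + 599 = 3862/(-3098) + 599 = 3862*(-1/3098) + 599 = -1931/1549 + 599 = 925920/1549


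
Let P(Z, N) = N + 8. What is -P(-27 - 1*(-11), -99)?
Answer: 91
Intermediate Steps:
P(Z, N) = 8 + N
-P(-27 - 1*(-11), -99) = -(8 - 99) = -1*(-91) = 91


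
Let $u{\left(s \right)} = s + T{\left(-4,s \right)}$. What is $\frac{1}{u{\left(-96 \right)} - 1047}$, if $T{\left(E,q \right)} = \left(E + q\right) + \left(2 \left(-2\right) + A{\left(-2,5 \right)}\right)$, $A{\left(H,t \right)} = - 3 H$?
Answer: $- \frac{1}{1241} \approx -0.0008058$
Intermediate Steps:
$T{\left(E,q \right)} = 2 + E + q$ ($T{\left(E,q \right)} = \left(E + q\right) + \left(2 \left(-2\right) - -6\right) = \left(E + q\right) + \left(-4 + 6\right) = \left(E + q\right) + 2 = 2 + E + q$)
$u{\left(s \right)} = -2 + 2 s$ ($u{\left(s \right)} = s + \left(2 - 4 + s\right) = s + \left(-2 + s\right) = -2 + 2 s$)
$\frac{1}{u{\left(-96 \right)} - 1047} = \frac{1}{\left(-2 + 2 \left(-96\right)\right) - 1047} = \frac{1}{\left(-2 - 192\right) - 1047} = \frac{1}{-194 - 1047} = \frac{1}{-1241} = - \frac{1}{1241}$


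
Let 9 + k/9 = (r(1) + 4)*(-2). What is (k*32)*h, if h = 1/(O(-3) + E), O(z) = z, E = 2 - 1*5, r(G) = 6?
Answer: 1392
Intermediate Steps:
E = -3 (E = 2 - 5 = -3)
h = -⅙ (h = 1/(-3 - 3) = 1/(-6) = -⅙ ≈ -0.16667)
k = -261 (k = -81 + 9*((6 + 4)*(-2)) = -81 + 9*(10*(-2)) = -81 + 9*(-20) = -81 - 180 = -261)
(k*32)*h = -261*32*(-⅙) = -8352*(-⅙) = 1392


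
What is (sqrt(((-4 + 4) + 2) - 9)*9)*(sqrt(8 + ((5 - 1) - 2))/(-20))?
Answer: -9*I*sqrt(70)/20 ≈ -3.765*I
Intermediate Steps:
(sqrt(((-4 + 4) + 2) - 9)*9)*(sqrt(8 + ((5 - 1) - 2))/(-20)) = (sqrt((0 + 2) - 9)*9)*(sqrt(8 + (4 - 2))*(-1/20)) = (sqrt(2 - 9)*9)*(sqrt(8 + 2)*(-1/20)) = (sqrt(-7)*9)*(sqrt(10)*(-1/20)) = ((I*sqrt(7))*9)*(-sqrt(10)/20) = (9*I*sqrt(7))*(-sqrt(10)/20) = -9*I*sqrt(70)/20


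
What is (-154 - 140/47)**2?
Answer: 54434884/2209 ≈ 24642.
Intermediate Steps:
(-154 - 140/47)**2 = (-7378/47)**2 = 54434884/2209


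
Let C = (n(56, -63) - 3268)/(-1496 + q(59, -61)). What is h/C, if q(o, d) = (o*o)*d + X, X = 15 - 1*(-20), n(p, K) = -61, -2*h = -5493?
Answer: 587207193/3329 ≈ 1.7639e+5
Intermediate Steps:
h = 5493/2 (h = -½*(-5493) = 5493/2 ≈ 2746.5)
X = 35 (X = 15 + 20 = 35)
q(o, d) = 35 + d*o² (q(o, d) = (o*o)*d + 35 = o²*d + 35 = d*o² + 35 = 35 + d*o²)
C = 3329/213802 (C = (-61 - 3268)/(-1496 + (35 - 61*59²)) = -3329/(-1496 + (35 - 61*3481)) = -3329/(-1496 + (35 - 212341)) = -3329/(-1496 - 212306) = -3329/(-213802) = -3329*(-1/213802) = 3329/213802 ≈ 0.015570)
h/C = 5493/(2*(3329/213802)) = (5493/2)*(213802/3329) = 587207193/3329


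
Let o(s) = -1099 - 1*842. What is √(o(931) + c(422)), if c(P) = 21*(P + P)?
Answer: √15783 ≈ 125.63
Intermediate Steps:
o(s) = -1941 (o(s) = -1099 - 842 = -1941)
c(P) = 42*P (c(P) = 21*(2*P) = 42*P)
√(o(931) + c(422)) = √(-1941 + 42*422) = √(-1941 + 17724) = √15783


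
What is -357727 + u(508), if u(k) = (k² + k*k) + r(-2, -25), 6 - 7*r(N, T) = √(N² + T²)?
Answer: 1108813/7 - √629/7 ≈ 1.5840e+5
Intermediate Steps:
r(N, T) = 6/7 - √(N² + T²)/7
u(k) = 6/7 + 2*k² - √629/7 (u(k) = (k² + k*k) + (6/7 - √((-2)² + (-25)²)/7) = (k² + k²) + (6/7 - √(4 + 625)/7) = 2*k² + (6/7 - √629/7) = 6/7 + 2*k² - √629/7)
-357727 + u(508) = -357727 + (6/7 + 2*508² - √629/7) = -357727 + (6/7 + 2*258064 - √629/7) = -357727 + (6/7 + 516128 - √629/7) = -357727 + (3612902/7 - √629/7) = 1108813/7 - √629/7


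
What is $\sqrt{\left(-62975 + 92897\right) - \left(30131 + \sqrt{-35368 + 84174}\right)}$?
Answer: $\sqrt{-209 - \sqrt{48806}} \approx 20.735 i$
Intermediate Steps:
$\sqrt{\left(-62975 + 92897\right) - \left(30131 + \sqrt{-35368 + 84174}\right)} = \sqrt{29922 - \left(30131 + \sqrt{48806}\right)} = \sqrt{-209 - \sqrt{48806}}$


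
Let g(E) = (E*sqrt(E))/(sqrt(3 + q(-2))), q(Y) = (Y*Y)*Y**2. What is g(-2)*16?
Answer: -32*I*sqrt(38)/19 ≈ -10.382*I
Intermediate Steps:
q(Y) = Y**4 (q(Y) = Y**2*Y**2 = Y**4)
g(E) = sqrt(19)*E**(3/2)/19 (g(E) = (E*sqrt(E))/(sqrt(3 + (-2)**4)) = E**(3/2)/(sqrt(3 + 16)) = E**(3/2)/(sqrt(19)) = E**(3/2)*(sqrt(19)/19) = sqrt(19)*E**(3/2)/19)
g(-2)*16 = (sqrt(19)*(-2)**(3/2)/19)*16 = (sqrt(19)*(-2*I*sqrt(2))/19)*16 = -2*I*sqrt(38)/19*16 = -32*I*sqrt(38)/19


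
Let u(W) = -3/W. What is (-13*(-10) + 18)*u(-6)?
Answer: 74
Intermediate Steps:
(-13*(-10) + 18)*u(-6) = (-13*(-10) + 18)*(-3/(-6)) = (130 + 18)*(-3*(-1/6)) = 148*(1/2) = 74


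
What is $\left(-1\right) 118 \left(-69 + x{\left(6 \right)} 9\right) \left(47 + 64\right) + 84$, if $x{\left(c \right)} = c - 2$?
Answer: $432318$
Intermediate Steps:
$x{\left(c \right)} = -2 + c$
$\left(-1\right) 118 \left(-69 + x{\left(6 \right)} 9\right) \left(47 + 64\right) + 84 = \left(-1\right) 118 \left(-69 + \left(-2 + 6\right) 9\right) \left(47 + 64\right) + 84 = - 118 \left(-69 + 4 \cdot 9\right) 111 + 84 = - 118 \left(-69 + 36\right) 111 + 84 = - 118 \left(\left(-33\right) 111\right) + 84 = \left(-118\right) \left(-3663\right) + 84 = 432234 + 84 = 432318$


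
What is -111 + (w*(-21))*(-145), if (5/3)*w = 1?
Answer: 1716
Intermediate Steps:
w = ⅗ (w = (⅗)*1 = ⅗ ≈ 0.60000)
-111 + (w*(-21))*(-145) = -111 + ((⅗)*(-21))*(-145) = -111 - 63/5*(-145) = -111 + 1827 = 1716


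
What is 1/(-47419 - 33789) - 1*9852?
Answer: -800061217/81208 ≈ -9852.0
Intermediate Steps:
1/(-47419 - 33789) - 1*9852 = 1/(-81208) - 9852 = -1/81208 - 9852 = -800061217/81208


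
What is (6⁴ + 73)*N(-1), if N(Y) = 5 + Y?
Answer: 5476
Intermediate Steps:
(6⁴ + 73)*N(-1) = (6⁴ + 73)*(5 - 1) = (1296 + 73)*4 = 1369*4 = 5476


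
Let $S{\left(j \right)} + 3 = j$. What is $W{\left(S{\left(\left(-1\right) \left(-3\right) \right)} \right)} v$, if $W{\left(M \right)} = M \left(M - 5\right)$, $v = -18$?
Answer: $0$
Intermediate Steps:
$S{\left(j \right)} = -3 + j$
$W{\left(M \right)} = M \left(-5 + M\right)$
$W{\left(S{\left(\left(-1\right) \left(-3\right) \right)} \right)} v = \left(-3 - -3\right) \left(-5 - 0\right) \left(-18\right) = \left(-3 + 3\right) \left(-5 + \left(-3 + 3\right)\right) \left(-18\right) = 0 \left(-5 + 0\right) \left(-18\right) = 0 \left(-5\right) \left(-18\right) = 0 \left(-18\right) = 0$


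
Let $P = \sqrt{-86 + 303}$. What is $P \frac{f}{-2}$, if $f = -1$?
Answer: $\frac{\sqrt{217}}{2} \approx 7.3655$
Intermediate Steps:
$P = \sqrt{217} \approx 14.731$
$P \frac{f}{-2} = \sqrt{217} \left(- \frac{1}{-2}\right) = \sqrt{217} \left(\left(-1\right) \left(- \frac{1}{2}\right)\right) = \sqrt{217} \cdot \frac{1}{2} = \frac{\sqrt{217}}{2}$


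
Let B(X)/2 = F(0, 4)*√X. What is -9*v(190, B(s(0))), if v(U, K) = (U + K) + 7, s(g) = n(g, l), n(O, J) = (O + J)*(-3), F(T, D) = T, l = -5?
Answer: -1773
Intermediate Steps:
n(O, J) = -3*J - 3*O (n(O, J) = (J + O)*(-3) = -3*J - 3*O)
s(g) = 15 - 3*g (s(g) = -3*(-5) - 3*g = 15 - 3*g)
B(X) = 0 (B(X) = 2*(0*√X) = 2*0 = 0)
v(U, K) = 7 + K + U (v(U, K) = (K + U) + 7 = 7 + K + U)
-9*v(190, B(s(0))) = -9*(7 + 0 + 190) = -9*197 = -1773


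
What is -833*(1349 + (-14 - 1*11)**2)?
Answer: -1644342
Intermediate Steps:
-833*(1349 + (-14 - 1*11)**2) = -833*(1349 + (-14 - 11)**2) = -833*(1349 + (-25)**2) = -833*(1349 + 625) = -833*1974 = -1644342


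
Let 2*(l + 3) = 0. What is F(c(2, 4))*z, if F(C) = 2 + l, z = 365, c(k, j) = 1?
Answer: -365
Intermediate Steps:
l = -3 (l = -3 + (½)*0 = -3 + 0 = -3)
F(C) = -1 (F(C) = 2 - 3 = -1)
F(c(2, 4))*z = -1*365 = -365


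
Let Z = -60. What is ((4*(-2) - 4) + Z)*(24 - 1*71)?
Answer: 3384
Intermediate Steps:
((4*(-2) - 4) + Z)*(24 - 1*71) = ((4*(-2) - 4) - 60)*(24 - 1*71) = ((-8 - 4) - 60)*(24 - 71) = (-12 - 60)*(-47) = -72*(-47) = 3384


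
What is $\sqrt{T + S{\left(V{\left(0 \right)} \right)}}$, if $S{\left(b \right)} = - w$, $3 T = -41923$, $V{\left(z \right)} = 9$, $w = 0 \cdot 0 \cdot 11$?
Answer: $\frac{i \sqrt{125769}}{3} \approx 118.21 i$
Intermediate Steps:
$w = 0$ ($w = 0 \cdot 11 = 0$)
$T = - \frac{41923}{3}$ ($T = \frac{1}{3} \left(-41923\right) = - \frac{41923}{3} \approx -13974.0$)
$S{\left(b \right)} = 0$ ($S{\left(b \right)} = \left(-1\right) 0 = 0$)
$\sqrt{T + S{\left(V{\left(0 \right)} \right)}} = \sqrt{- \frac{41923}{3} + 0} = \sqrt{- \frac{41923}{3}} = \frac{i \sqrt{125769}}{3}$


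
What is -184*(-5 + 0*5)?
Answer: 920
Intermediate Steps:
-184*(-5 + 0*5) = -184*(-5 + 0) = -184*(-5) = 920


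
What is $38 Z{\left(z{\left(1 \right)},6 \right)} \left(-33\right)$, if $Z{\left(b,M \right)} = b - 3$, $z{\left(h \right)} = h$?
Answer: $2508$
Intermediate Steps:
$Z{\left(b,M \right)} = -3 + b$
$38 Z{\left(z{\left(1 \right)},6 \right)} \left(-33\right) = 38 \left(-3 + 1\right) \left(-33\right) = 38 \left(-2\right) \left(-33\right) = \left(-76\right) \left(-33\right) = 2508$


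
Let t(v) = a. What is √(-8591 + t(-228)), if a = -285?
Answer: 2*I*√2219 ≈ 94.213*I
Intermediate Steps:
t(v) = -285
√(-8591 + t(-228)) = √(-8591 - 285) = √(-8876) = 2*I*√2219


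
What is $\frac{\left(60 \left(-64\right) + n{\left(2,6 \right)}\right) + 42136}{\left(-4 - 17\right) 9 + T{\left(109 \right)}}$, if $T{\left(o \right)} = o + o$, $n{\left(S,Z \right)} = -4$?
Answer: $\frac{38292}{29} \approx 1320.4$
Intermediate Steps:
$T{\left(o \right)} = 2 o$
$\frac{\left(60 \left(-64\right) + n{\left(2,6 \right)}\right) + 42136}{\left(-4 - 17\right) 9 + T{\left(109 \right)}} = \frac{\left(60 \left(-64\right) - 4\right) + 42136}{\left(-4 - 17\right) 9 + 2 \cdot 109} = \frac{\left(-3840 - 4\right) + 42136}{\left(-21\right) 9 + 218} = \frac{-3844 + 42136}{-189 + 218} = \frac{38292}{29}$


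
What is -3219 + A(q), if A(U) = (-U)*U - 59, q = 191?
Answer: -39759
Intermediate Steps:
A(U) = -59 - U² (A(U) = -U² - 59 = -59 - U²)
-3219 + A(q) = -3219 + (-59 - 1*191²) = -3219 + (-59 - 1*36481) = -3219 + (-59 - 36481) = -3219 - 36540 = -39759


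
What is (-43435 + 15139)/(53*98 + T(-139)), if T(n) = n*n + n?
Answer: -3537/3047 ≈ -1.1608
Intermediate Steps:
T(n) = n + n² (T(n) = n² + n = n + n²)
(-43435 + 15139)/(53*98 + T(-139)) = (-43435 + 15139)/(53*98 - 139*(1 - 139)) = -28296/(5194 - 139*(-138)) = -28296/(5194 + 19182) = -28296/24376 = -28296*1/24376 = -3537/3047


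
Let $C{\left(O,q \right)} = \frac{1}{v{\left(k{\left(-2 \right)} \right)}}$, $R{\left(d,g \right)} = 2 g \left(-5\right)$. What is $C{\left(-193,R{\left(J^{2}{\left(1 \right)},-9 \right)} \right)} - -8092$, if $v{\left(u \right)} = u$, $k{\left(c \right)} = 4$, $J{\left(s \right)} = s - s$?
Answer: $\frac{32369}{4} \approx 8092.3$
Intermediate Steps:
$J{\left(s \right)} = 0$
$R{\left(d,g \right)} = - 10 g$
$C{\left(O,q \right)} = \frac{1}{4}$
$C{\left(-193,R{\left(J^{2}{\left(1 \right)},-9 \right)} \right)} - -8092 = \frac{1}{4} - -8092 = \frac{1}{4} + 8092 = \frac{32369}{4}$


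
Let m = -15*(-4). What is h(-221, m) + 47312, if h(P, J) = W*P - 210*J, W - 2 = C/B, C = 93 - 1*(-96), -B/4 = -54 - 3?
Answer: 2590597/76 ≈ 34087.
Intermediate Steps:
m = 60
B = 228 (B = -4*(-54 - 3) = -4*(-57) = 228)
C = 189 (C = 93 + 96 = 189)
W = 215/76 (W = 2 + 189/228 = 2 + 189*(1/228) = 2 + 63/76 = 215/76 ≈ 2.8289)
h(P, J) = -210*J + 215*P/76 (h(P, J) = 215*P/76 - 210*J = -210*J + 215*P/76)
h(-221, m) + 47312 = (-210*60 + (215/76)*(-221)) + 47312 = (-12600 - 47515/76) + 47312 = -1005115/76 + 47312 = 2590597/76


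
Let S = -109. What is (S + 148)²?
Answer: 1521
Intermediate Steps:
(S + 148)² = (-109 + 148)² = 39² = 1521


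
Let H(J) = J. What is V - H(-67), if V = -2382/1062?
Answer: 11462/177 ≈ 64.757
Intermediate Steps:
V = -397/177 (V = -2382*1/1062 = -397/177 ≈ -2.2429)
V - H(-67) = -397/177 - 1*(-67) = -397/177 + 67 = 11462/177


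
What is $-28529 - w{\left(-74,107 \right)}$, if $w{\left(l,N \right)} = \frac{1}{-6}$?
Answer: $- \frac{171173}{6} \approx -28529.0$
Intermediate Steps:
$w{\left(l,N \right)} = - \frac{1}{6}$
$-28529 - w{\left(-74,107 \right)} = -28529 - - \frac{1}{6} = -28529 + \frac{1}{6} = - \frac{171173}{6}$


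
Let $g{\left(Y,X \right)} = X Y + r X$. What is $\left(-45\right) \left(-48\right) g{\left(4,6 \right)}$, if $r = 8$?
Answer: $155520$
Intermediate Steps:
$g{\left(Y,X \right)} = 8 X + X Y$ ($g{\left(Y,X \right)} = X Y + 8 X = 8 X + X Y$)
$\left(-45\right) \left(-48\right) g{\left(4,6 \right)} = \left(-45\right) \left(-48\right) 6 \left(8 + 4\right) = 2160 \cdot 6 \cdot 12 = 2160 \cdot 72 = 155520$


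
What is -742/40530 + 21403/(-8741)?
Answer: -62424958/25305195 ≈ -2.4669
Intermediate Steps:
-742/40530 + 21403/(-8741) = -742*1/40530 + 21403*(-1/8741) = -53/2895 - 21403/8741 = -62424958/25305195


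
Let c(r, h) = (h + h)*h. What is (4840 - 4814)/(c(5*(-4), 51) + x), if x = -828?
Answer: 13/2187 ≈ 0.0059442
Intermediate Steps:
c(r, h) = 2*h**2 (c(r, h) = (2*h)*h = 2*h**2)
(4840 - 4814)/(c(5*(-4), 51) + x) = (4840 - 4814)/(2*51**2 - 828) = 26/(2*2601 - 828) = 26/(5202 - 828) = 26/4374 = 26*(1/4374) = 13/2187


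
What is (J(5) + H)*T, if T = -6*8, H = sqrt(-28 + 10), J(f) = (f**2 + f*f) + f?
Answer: -2640 - 144*I*sqrt(2) ≈ -2640.0 - 203.65*I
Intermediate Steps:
J(f) = f + 2*f**2 (J(f) = (f**2 + f**2) + f = 2*f**2 + f = f + 2*f**2)
H = 3*I*sqrt(2) (H = sqrt(-18) = 3*I*sqrt(2) ≈ 4.2426*I)
T = -48
(J(5) + H)*T = (5*(1 + 2*5) + 3*I*sqrt(2))*(-48) = (5*(1 + 10) + 3*I*sqrt(2))*(-48) = (5*11 + 3*I*sqrt(2))*(-48) = (55 + 3*I*sqrt(2))*(-48) = -2640 - 144*I*sqrt(2)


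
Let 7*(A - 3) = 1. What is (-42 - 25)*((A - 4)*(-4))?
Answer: -1608/7 ≈ -229.71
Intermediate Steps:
A = 22/7 (A = 3 + (⅐)*1 = 3 + ⅐ = 22/7 ≈ 3.1429)
(-42 - 25)*((A - 4)*(-4)) = (-42 - 25)*((22/7 - 4)*(-4)) = -(-402)*(-4)/7 = -67*24/7 = -1608/7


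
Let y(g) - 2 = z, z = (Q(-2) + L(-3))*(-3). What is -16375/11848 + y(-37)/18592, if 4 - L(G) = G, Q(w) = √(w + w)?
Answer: -38083639/27534752 - 3*I/9296 ≈ -1.3831 - 0.00032272*I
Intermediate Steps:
Q(w) = √2*√w (Q(w) = √(2*w) = √2*√w)
L(G) = 4 - G
z = -21 - 6*I (z = (√2*√(-2) + (4 - 1*(-3)))*(-3) = (√2*(I*√2) + (4 + 3))*(-3) = (2*I + 7)*(-3) = (7 + 2*I)*(-3) = -21 - 6*I ≈ -21.0 - 6.0*I)
y(g) = -19 - 6*I (y(g) = 2 + (-21 - 6*I) = -19 - 6*I)
-16375/11848 + y(-37)/18592 = -16375/11848 + (-19 - 6*I)/18592 = -16375*1/11848 + (-19 - 6*I)*(1/18592) = -16375/11848 + (-19/18592 - 3*I/9296) = -38083639/27534752 - 3*I/9296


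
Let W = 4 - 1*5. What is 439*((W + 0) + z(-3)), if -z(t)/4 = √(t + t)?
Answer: -439 - 1756*I*√6 ≈ -439.0 - 4301.3*I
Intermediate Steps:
W = -1 (W = 4 - 5 = -1)
z(t) = -4*√2*√t (z(t) = -4*√(t + t) = -4*√2*√t)
439*((W + 0) + z(-3)) = 439*((-1 + 0) - 4*√2*√(-3)) = 439*(-1 - 4*√2*I*√3) = 439*(-1 - 4*I*√6) = -439 - 1756*I*√6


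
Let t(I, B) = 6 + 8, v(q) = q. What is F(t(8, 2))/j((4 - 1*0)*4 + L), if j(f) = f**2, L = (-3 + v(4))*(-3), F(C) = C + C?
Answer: 28/169 ≈ 0.16568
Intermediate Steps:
t(I, B) = 14
F(C) = 2*C
L = -3 (L = (-3 + 4)*(-3) = 1*(-3) = -3)
F(t(8, 2))/j((4 - 1*0)*4 + L) = (2*14)/(((4 - 1*0)*4 - 3)**2) = 28/(((4 + 0)*4 - 3)**2) = 28/((4*4 - 3)**2) = 28/((16 - 3)**2) = 28/(13**2) = 28/169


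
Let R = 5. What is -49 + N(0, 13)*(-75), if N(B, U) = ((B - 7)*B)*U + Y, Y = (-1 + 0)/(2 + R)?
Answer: -268/7 ≈ -38.286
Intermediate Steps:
Y = -⅐ (Y = (-1 + 0)/(2 + 5) = -1/7 = -1*⅐ = -⅐ ≈ -0.14286)
N(B, U) = -⅐ + B*U*(-7 + B) (N(B, U) = ((B - 7)*B)*U - ⅐ = ((-7 + B)*B)*U - ⅐ = (B*(-7 + B))*U - ⅐ = B*U*(-7 + B) - ⅐ = -⅐ + B*U*(-7 + B))
-49 + N(0, 13)*(-75) = -49 + (-⅐ + 13*0² - 7*0*13)*(-75) = -49 + (-⅐ + 13*0 + 0)*(-75) = -49 + (-⅐ + 0 + 0)*(-75) = -49 - ⅐*(-75) = -49 + 75/7 = -268/7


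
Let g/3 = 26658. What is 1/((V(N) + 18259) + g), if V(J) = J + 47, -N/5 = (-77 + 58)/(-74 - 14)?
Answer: 88/8648545 ≈ 1.0175e-5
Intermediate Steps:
g = 79974 (g = 3*26658 = 79974)
N = -95/88 (N = -5*(-77 + 58)/(-74 - 14) = -(-95)/(-88) = -(-95)*(-1)/88 = -5*19/88 = -95/88 ≈ -1.0795)
V(J) = 47 + J
1/((V(N) + 18259) + g) = 1/(((47 - 95/88) + 18259) + 79974) = 1/((4041/88 + 18259) + 79974) = 1/(1610833/88 + 79974) = 1/(8648545/88) = 88/8648545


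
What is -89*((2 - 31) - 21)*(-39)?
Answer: -173550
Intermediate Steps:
-89*((2 - 31) - 21)*(-39) = -89*(-29 - 21)*(-39) = -89*(-50)*(-39) = 4450*(-39) = -173550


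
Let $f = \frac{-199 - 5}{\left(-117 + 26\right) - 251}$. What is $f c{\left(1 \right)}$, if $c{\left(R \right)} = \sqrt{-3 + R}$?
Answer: $\frac{34 i \sqrt{2}}{57} \approx 0.84357 i$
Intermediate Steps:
$f = \frac{34}{57}$ ($f = - \frac{204}{-91 - 251} = - \frac{204}{-342} = \left(-204\right) \left(- \frac{1}{342}\right) = \frac{34}{57} \approx 0.59649$)
$f c{\left(1 \right)} = \frac{34 \sqrt{-3 + 1}}{57} = \frac{34 \sqrt{-2}}{57} = \frac{34 i \sqrt{2}}{57}$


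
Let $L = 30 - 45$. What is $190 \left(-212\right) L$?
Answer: $604200$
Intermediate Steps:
$L = -15$
$190 \left(-212\right) L = 190 \left(-212\right) \left(-15\right) = \left(-40280\right) \left(-15\right) = 604200$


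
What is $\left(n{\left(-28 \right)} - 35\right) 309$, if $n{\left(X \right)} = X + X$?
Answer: $-28119$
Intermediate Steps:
$n{\left(X \right)} = 2 X$
$\left(n{\left(-28 \right)} - 35\right) 309 = \left(2 \left(-28\right) - 35\right) 309 = \left(-56 - 35\right) 309 = \left(-91\right) 309 = -28119$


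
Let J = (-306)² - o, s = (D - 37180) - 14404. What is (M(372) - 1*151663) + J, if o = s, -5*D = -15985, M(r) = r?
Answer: -9268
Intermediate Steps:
D = 3197 (D = -⅕*(-15985) = 3197)
s = -48387 (s = (3197 - 37180) - 14404 = -33983 - 14404 = -48387)
o = -48387
J = 142023 (J = (-306)² - 1*(-48387) = 93636 + 48387 = 142023)
(M(372) - 1*151663) + J = (372 - 1*151663) + 142023 = (372 - 151663) + 142023 = -151291 + 142023 = -9268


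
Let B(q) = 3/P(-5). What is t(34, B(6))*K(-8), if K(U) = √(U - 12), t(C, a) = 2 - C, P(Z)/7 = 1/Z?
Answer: -64*I*√5 ≈ -143.11*I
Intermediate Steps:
P(Z) = 7/Z
B(q) = -15/7 (B(q) = 3/((7/(-5))) = 3/((7*(-⅕))) = 3/(-7/5) = 3*(-5/7) = -15/7)
K(U) = √(-12 + U)
t(34, B(6))*K(-8) = (2 - 1*34)*√(-12 - 8) = (2 - 34)*√(-20) = -64*I*√5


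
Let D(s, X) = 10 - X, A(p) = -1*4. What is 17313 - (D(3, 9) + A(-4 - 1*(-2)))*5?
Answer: 17328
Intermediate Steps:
A(p) = -4
17313 - (D(3, 9) + A(-4 - 1*(-2)))*5 = 17313 - ((10 - 1*9) - 4)*5 = 17313 - ((10 - 9) - 4)*5 = 17313 - (1 - 4)*5 = 17313 - (-3)*5 = 17313 - 1*(-15) = 17313 + 15 = 17328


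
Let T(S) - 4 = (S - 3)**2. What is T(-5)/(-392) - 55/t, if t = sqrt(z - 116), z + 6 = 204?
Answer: -17/98 - 55*sqrt(82)/82 ≈ -6.2472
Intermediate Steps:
z = 198 (z = -6 + 204 = 198)
T(S) = 4 + (-3 + S)**2 (T(S) = 4 + (S - 3)**2 = 4 + (-3 + S)**2)
t = sqrt(82) (t = sqrt(198 - 116) = sqrt(82) ≈ 9.0554)
T(-5)/(-392) - 55/t = (4 + (-3 - 5)**2)/(-392) - 55*sqrt(82)/82 = (4 + (-8)**2)*(-1/392) - 55*sqrt(82)/82 = (4 + 64)*(-1/392) - 55*sqrt(82)/82 = 68*(-1/392) - 55*sqrt(82)/82 = -17/98 - 55*sqrt(82)/82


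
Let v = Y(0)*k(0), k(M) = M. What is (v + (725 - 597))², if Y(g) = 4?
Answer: 16384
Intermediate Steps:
v = 0 (v = 4*0 = 0)
(v + (725 - 597))² = (0 + (725 - 597))² = (0 + 128)² = 128² = 16384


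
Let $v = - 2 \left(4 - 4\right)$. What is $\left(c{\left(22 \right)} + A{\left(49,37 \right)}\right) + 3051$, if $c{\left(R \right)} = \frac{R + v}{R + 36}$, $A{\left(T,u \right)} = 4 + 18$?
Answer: $\frac{89128}{29} \approx 3073.4$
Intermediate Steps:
$A{\left(T,u \right)} = 22$
$v = 0$ ($v = \left(-2\right) 0 = 0$)
$c{\left(R \right)} = \frac{R}{36 + R}$ ($c{\left(R \right)} = \frac{R + 0}{R + 36} = \frac{R}{36 + R}$)
$\left(c{\left(22 \right)} + A{\left(49,37 \right)}\right) + 3051 = \left(\frac{22}{36 + 22} + 22\right) + 3051 = \left(\frac{22}{58} + 22\right) + 3051 = \left(22 \cdot \frac{1}{58} + 22\right) + 3051 = \left(\frac{11}{29} + 22\right) + 3051 = \frac{649}{29} + 3051 = \frac{89128}{29}$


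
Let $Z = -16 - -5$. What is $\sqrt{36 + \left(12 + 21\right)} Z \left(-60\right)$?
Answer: $660 \sqrt{69} \approx 5482.4$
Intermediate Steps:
$Z = -11$ ($Z = -16 + 5 = -11$)
$\sqrt{36 + \left(12 + 21\right)} Z \left(-60\right) = \sqrt{36 + \left(12 + 21\right)} \left(-11\right) \left(-60\right) = \sqrt{36 + 33} \left(-11\right) \left(-60\right) = \sqrt{69} \left(-11\right) \left(-60\right) = - 11 \sqrt{69} \left(-60\right) = 660 \sqrt{69}$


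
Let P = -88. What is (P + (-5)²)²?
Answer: 3969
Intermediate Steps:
(P + (-5)²)² = (-88 + (-5)²)² = (-88 + 25)² = (-63)² = 3969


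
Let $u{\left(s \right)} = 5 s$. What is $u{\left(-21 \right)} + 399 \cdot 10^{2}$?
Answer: $39795$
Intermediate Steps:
$u{\left(-21 \right)} + 399 \cdot 10^{2} = 5 \left(-21\right) + 399 \cdot 10^{2} = -105 + 399 \cdot 100 = -105 + 39900 = 39795$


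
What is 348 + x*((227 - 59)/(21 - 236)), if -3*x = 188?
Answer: 85348/215 ≈ 396.97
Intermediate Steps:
x = -188/3 (x = -1/3*188 = -188/3 ≈ -62.667)
348 + x*((227 - 59)/(21 - 236)) = 348 - 188*(227 - 59)/(3*(21 - 236)) = 348 - 10528/(-215) = 348 - 10528*(-1)/215 = 348 - 188/3*(-168/215) = 348 + 10528/215 = 85348/215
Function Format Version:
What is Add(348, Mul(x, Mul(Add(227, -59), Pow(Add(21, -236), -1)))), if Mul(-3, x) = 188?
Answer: Rational(85348, 215) ≈ 396.97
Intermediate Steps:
x = Rational(-188, 3) (x = Mul(Rational(-1, 3), 188) = Rational(-188, 3) ≈ -62.667)
Add(348, Mul(x, Mul(Add(227, -59), Pow(Add(21, -236), -1)))) = Add(348, Mul(Rational(-188, 3), Mul(Add(227, -59), Pow(Add(21, -236), -1)))) = Add(348, Mul(Rational(-188, 3), Mul(168, Pow(-215, -1)))) = Add(348, Mul(Rational(-188, 3), Mul(168, Rational(-1, 215)))) = Add(348, Mul(Rational(-188, 3), Rational(-168, 215))) = Add(348, Rational(10528, 215)) = Rational(85348, 215)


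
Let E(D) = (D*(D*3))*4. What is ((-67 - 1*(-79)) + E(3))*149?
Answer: 17880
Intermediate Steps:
E(D) = 12*D² (E(D) = (D*(3*D))*4 = (3*D²)*4 = 12*D²)
((-67 - 1*(-79)) + E(3))*149 = ((-67 - 1*(-79)) + 12*3²)*149 = ((-67 + 79) + 12*9)*149 = (12 + 108)*149 = 120*149 = 17880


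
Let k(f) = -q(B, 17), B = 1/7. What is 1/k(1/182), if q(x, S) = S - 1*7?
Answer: -1/10 ≈ -0.10000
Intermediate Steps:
B = 1/7 ≈ 0.14286
q(x, S) = -7 + S (q(x, S) = S - 7 = -7 + S)
k(f) = -10 (k(f) = -(-7 + 17) = -1*10 = -10)
1/k(1/182) = 1/(-10) = -1/10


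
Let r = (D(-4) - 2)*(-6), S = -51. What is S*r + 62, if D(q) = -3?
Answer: -1468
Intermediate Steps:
r = 30 (r = (-3 - 2)*(-6) = -5*(-6) = 30)
S*r + 62 = -51*30 + 62 = -1530 + 62 = -1468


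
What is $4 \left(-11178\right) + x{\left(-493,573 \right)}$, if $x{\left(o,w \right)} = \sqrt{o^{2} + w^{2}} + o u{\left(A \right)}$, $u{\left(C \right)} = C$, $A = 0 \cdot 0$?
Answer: $-44712 + \sqrt{571378} \approx -43956.0$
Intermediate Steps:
$A = 0$
$x{\left(o,w \right)} = \sqrt{o^{2} + w^{2}}$ ($x{\left(o,w \right)} = \sqrt{o^{2} + w^{2}} + o 0 = \sqrt{o^{2} + w^{2}} + 0 = \sqrt{o^{2} + w^{2}}$)
$4 \left(-11178\right) + x{\left(-493,573 \right)} = 4 \left(-11178\right) + \sqrt{\left(-493\right)^{2} + 573^{2}} = -44712 + \sqrt{243049 + 328329} = -44712 + \sqrt{571378}$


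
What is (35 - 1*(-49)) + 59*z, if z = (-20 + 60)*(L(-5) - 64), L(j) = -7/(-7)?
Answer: -148596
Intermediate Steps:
L(j) = 1 (L(j) = -7*(-⅐) = 1)
z = -2520 (z = (-20 + 60)*(1 - 64) = 40*(-63) = -2520)
(35 - 1*(-49)) + 59*z = (35 - 1*(-49)) + 59*(-2520) = (35 + 49) - 148680 = 84 - 148680 = -148596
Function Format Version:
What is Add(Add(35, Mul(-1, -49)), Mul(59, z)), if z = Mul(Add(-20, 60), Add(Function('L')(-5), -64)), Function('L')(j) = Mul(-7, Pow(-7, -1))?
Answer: -148596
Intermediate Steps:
Function('L')(j) = 1 (Function('L')(j) = Mul(-7, Rational(-1, 7)) = 1)
z = -2520 (z = Mul(Add(-20, 60), Add(1, -64)) = Mul(40, -63) = -2520)
Add(Add(35, Mul(-1, -49)), Mul(59, z)) = Add(Add(35, Mul(-1, -49)), Mul(59, -2520)) = Add(Add(35, 49), -148680) = Add(84, -148680) = -148596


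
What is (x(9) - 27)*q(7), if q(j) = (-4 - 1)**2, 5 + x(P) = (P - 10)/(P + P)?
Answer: -14425/18 ≈ -801.39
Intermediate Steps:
x(P) = -5 + (-10 + P)/(2*P) (x(P) = -5 + (P - 10)/(P + P) = -5 + (-10 + P)/((2*P)) = -5 + (-10 + P)*(1/(2*P)) = -5 + (-10 + P)/(2*P))
q(j) = 25 (q(j) = (-5)**2 = 25)
(x(9) - 27)*q(7) = ((-9/2 - 5/9) - 27)*25 = (-91/18 - 27)*25 = -577/18*25 = -14425/18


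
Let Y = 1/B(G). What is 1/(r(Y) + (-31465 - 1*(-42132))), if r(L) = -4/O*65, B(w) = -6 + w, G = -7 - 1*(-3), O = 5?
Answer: 1/10615 ≈ 9.4206e-5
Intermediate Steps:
G = -4 (G = -7 + 3 = -4)
Y = -1/10 (Y = 1/(-6 - 4) = 1/(-10) = -1/10 ≈ -0.10000)
r(L) = -52 (r(L) = -4/5*65 = -52)
1/(r(Y) + (-31465 - 1*(-42132))) = 1/(-52 + (-31465 - 1*(-42132))) = 1/(-52 + (-31465 + 42132)) = 1/(-52 + 10667) = 1/10615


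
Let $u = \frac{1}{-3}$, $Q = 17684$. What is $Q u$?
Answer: $- \frac{17684}{3} \approx -5894.7$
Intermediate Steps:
$u = - \frac{1}{3} \approx -0.33333$
$Q u = 17684 \left(- \frac{1}{3}\right) = - \frac{17684}{3}$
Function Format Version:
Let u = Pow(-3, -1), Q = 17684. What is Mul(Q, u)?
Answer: Rational(-17684, 3) ≈ -5894.7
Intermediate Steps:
u = Rational(-1, 3) ≈ -0.33333
Mul(Q, u) = Mul(17684, Rational(-1, 3)) = Rational(-17684, 3)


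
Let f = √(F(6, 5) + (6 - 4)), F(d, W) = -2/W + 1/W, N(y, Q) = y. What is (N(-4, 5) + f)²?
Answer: 89/5 - 24*√5/5 ≈ 7.0669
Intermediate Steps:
F(d, W) = -1/W (F(d, W) = -2/W + 1/W = -1/W)
f = 3*√5/5 (f = √(-1/5 + (6 - 4)) = √(-1*⅕ + 2) = √(-⅕ + 2) = √(9/5) = 3*√5/5 ≈ 1.3416)
(N(-4, 5) + f)² = (-4 + 3*√5/5)²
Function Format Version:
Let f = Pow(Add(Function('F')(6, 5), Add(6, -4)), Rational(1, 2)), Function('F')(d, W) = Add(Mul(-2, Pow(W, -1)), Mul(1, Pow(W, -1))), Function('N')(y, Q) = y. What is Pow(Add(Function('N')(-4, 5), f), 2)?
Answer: Add(Rational(89, 5), Mul(Rational(-24, 5), Pow(5, Rational(1, 2)))) ≈ 7.0669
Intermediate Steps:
Function('F')(d, W) = Mul(-1, Pow(W, -1)) (Function('F')(d, W) = Add(Mul(-2, Pow(W, -1)), Pow(W, -1)) = Mul(-1, Pow(W, -1)))
f = Mul(Rational(3, 5), Pow(5, Rational(1, 2))) (f = Pow(Add(Mul(-1, Pow(5, -1)), Add(6, -4)), Rational(1, 2)) = Pow(Add(Mul(-1, Rational(1, 5)), 2), Rational(1, 2)) = Pow(Add(Rational(-1, 5), 2), Rational(1, 2)) = Pow(Rational(9, 5), Rational(1, 2)) = Mul(Rational(3, 5), Pow(5, Rational(1, 2))) ≈ 1.3416)
Pow(Add(Function('N')(-4, 5), f), 2) = Pow(Add(-4, Mul(Rational(3, 5), Pow(5, Rational(1, 2)))), 2)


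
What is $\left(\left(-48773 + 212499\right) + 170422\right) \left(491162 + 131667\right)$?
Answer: $208117064692$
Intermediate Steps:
$\left(\left(-48773 + 212499\right) + 170422\right) \left(491162 + 131667\right) = \left(163726 + 170422\right) 622829 = 334148 \cdot 622829 = 208117064692$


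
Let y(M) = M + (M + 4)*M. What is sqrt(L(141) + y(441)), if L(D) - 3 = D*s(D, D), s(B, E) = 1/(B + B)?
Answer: sqrt(786758)/2 ≈ 443.50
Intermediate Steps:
s(B, E) = 1/(2*B)
L(D) = 7/2 (L(D) = 3 + D*(1/(2*D)) = 3 + 1/2 = 7/2)
y(M) = M + M*(4 + M) (y(M) = M + (4 + M)*M = M + M*(4 + M))
sqrt(L(141) + y(441)) = sqrt(7/2 + 441*(5 + 441)) = sqrt(7/2 + 441*446) = sqrt(7/2 + 196686) = sqrt(393379/2) = sqrt(786758)/2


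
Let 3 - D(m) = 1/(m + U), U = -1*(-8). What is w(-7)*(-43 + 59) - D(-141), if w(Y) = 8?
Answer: 16624/133 ≈ 124.99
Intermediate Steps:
U = 8
D(m) = 3 - 1/(8 + m) (D(m) = 3 - 1/(m + 8) = 3 - 1/(8 + m))
w(-7)*(-43 + 59) - D(-141) = 8*(-43 + 59) - (23 + 3*(-141))/(8 - 141) = 8*16 - (23 - 423)/(-133) = 128 - (-1)*(-400)/133 = 128 - 1*400/133 = 128 - 400/133 = 16624/133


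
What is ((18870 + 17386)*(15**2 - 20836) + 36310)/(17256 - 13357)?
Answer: -747236106/3899 ≈ -1.9165e+5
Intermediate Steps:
((18870 + 17386)*(15**2 - 20836) + 36310)/(17256 - 13357) = (36256*(225 - 20836) + 36310)/3899 = (36256*(-20611) + 36310)*(1/3899) = (-747272416 + 36310)*(1/3899) = -747236106*1/3899 = -747236106/3899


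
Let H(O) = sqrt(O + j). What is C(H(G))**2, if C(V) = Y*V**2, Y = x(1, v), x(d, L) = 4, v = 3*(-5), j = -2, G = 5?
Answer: 144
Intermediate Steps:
v = -15
H(O) = sqrt(-2 + O) (H(O) = sqrt(O - 2) = sqrt(-2 + O))
Y = 4
C(V) = 4*V**2
C(H(G))**2 = (4*(sqrt(-2 + 5))**2)**2 = (4*(sqrt(3))**2)**2 = (4*3)**2 = 12**2 = 144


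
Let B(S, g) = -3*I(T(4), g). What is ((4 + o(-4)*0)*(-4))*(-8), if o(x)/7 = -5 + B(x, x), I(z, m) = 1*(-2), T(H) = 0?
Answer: 128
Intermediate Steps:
I(z, m) = -2
B(S, g) = 6 (B(S, g) = -3*(-2) = 6)
o(x) = 7 (o(x) = 7*(-5 + 6) = 7*1 = 7)
((4 + o(-4)*0)*(-4))*(-8) = ((4 + 7*0)*(-4))*(-8) = ((4 + 0)*(-4))*(-8) = (4*(-4))*(-8) = -16*(-8) = 128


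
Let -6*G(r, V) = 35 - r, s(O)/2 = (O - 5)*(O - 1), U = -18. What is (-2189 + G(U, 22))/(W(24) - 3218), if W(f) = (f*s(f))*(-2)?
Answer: 13187/271020 ≈ 0.048657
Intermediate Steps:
s(O) = 2*(-1 + O)*(-5 + O) (s(O) = 2*((O - 5)*(O - 1)) = 2*((-5 + O)*(-1 + O)) = 2*((-1 + O)*(-5 + O)) = 2*(-1 + O)*(-5 + O))
G(r, V) = -35/6 + r/6 (G(r, V) = -(35 - r)/6 = -35/6 + r/6)
W(f) = -2*f*(10 - 12*f + 2*f²) (W(f) = (f*(10 - 12*f + 2*f²))*(-2) = -2*f*(10 - 12*f + 2*f²))
(-2189 + G(U, 22))/(W(24) - 3218) = (-2189 + (-35/6 + (⅙)*(-18)))/(4*24*(-5 - 1*24² + 6*24) - 3218) = (-2189 + (-35/6 - 3))/(4*24*(-5 - 1*576 + 144) - 3218) = (-2189 - 53/6)/(4*24*(-5 - 576 + 144) - 3218) = -13187/(6*(4*24*(-437) - 3218)) = -13187/(6*(-41952 - 3218)) = -13187/6/(-45170) = -13187/6*(-1/45170) = 13187/271020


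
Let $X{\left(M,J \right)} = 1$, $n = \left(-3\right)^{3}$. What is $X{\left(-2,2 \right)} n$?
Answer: $-27$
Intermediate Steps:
$n = -27$
$X{\left(-2,2 \right)} n = 1 \left(-27\right) = -27$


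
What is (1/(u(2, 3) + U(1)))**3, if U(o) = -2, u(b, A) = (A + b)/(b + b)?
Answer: -64/27 ≈ -2.3704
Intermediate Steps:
u(b, A) = (A + b)/(2*b) (u(b, A) = (A + b)/((2*b)) = (A + b)*(1/(2*b)) = (A + b)/(2*b))
(1/(u(2, 3) + U(1)))**3 = (1/((1/2)*(3 + 2)/2 - 2))**3 = (1/((1/2)*(1/2)*5 - 2))**3 = (1/(5/4 - 2))**3 = (1/(-3/4))**3 = (-4/3)**3 = -64/27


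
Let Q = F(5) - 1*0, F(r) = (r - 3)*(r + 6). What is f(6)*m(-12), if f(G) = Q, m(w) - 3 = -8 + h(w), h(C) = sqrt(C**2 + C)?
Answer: -110 + 44*sqrt(33) ≈ 142.76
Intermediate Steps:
h(C) = sqrt(C + C**2)
F(r) = (-3 + r)*(6 + r)
m(w) = -5 + sqrt(w*(1 + w)) (m(w) = 3 + (-8 + sqrt(w*(1 + w))) = -5 + sqrt(w*(1 + w)))
Q = 22 (Q = (-18 + 5**2 + 3*5) - 1*0 = (-18 + 25 + 15) + 0 = 22 + 0 = 22)
f(G) = 22
f(6)*m(-12) = 22*(-5 + sqrt(-12*(1 - 12))) = 22*(-5 + sqrt(-12*(-11))) = 22*(-5 + sqrt(132)) = 22*(-5 + 2*sqrt(33)) = -110 + 44*sqrt(33)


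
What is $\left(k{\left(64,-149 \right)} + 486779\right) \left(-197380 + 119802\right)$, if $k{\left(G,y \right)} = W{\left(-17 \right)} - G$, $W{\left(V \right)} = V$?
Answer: $-37757057444$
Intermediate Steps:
$k{\left(G,y \right)} = -17 - G$
$\left(k{\left(64,-149 \right)} + 486779\right) \left(-197380 + 119802\right) = \left(\left(-17 - 64\right) + 486779\right) \left(-197380 + 119802\right) = \left(\left(-17 - 64\right) + 486779\right) \left(-77578\right) = \left(-81 + 486779\right) \left(-77578\right) = 486698 \left(-77578\right) = -37757057444$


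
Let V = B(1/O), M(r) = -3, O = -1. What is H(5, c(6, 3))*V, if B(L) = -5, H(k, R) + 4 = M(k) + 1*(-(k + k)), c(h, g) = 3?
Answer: 85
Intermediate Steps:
H(k, R) = -7 - 2*k (H(k, R) = -4 + (-3 + 1*(-(k + k))) = -4 + (-3 + 1*(-2*k)) = -4 + (-3 - 2*k) = -7 - 2*k)
V = -5
H(5, c(6, 3))*V = (-7 - 2*5)*(-5) = (-7 - 10)*(-5) = -17*(-5) = 85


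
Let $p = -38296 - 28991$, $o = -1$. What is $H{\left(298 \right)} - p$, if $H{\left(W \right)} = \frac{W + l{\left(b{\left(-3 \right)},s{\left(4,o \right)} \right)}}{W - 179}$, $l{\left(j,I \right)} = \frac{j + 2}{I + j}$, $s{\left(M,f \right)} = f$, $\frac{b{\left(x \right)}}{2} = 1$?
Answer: $\frac{8007455}{119} \approx 67290.0$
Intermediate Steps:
$b{\left(x \right)} = 2$ ($b{\left(x \right)} = 2 \cdot 1 = 2$)
$p = -67287$
$l{\left(j,I \right)} = \frac{2 + j}{I + j}$
$H{\left(W \right)} = \frac{4 + W}{-179 + W}$ ($H{\left(W \right)} = \frac{W + \frac{2 + 2}{-1 + 2}}{W - 179} = \frac{W + 1^{-1} \cdot 4}{-179 + W} = \frac{W + 1 \cdot 4}{-179 + W} = \frac{W + 4}{-179 + W} = \frac{4 + W}{-179 + W}$)
$H{\left(298 \right)} - p = \frac{4 + 298}{-179 + 298} - -67287 = \frac{1}{119} \cdot 302 + 67287 = \frac{302}{119} + 67287 = \frac{8007455}{119}$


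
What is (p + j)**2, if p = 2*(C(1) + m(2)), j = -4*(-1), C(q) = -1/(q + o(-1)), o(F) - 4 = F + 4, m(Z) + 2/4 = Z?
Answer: 729/16 ≈ 45.563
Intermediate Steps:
m(Z) = -1/2 + Z
o(F) = 8 + F (o(F) = 4 + (F + 4) = 4 + (4 + F) = 8 + F)
C(q) = -1/(7 + q) (C(q) = -1/(q + (8 - 1)) = -1/(q + 7) = -1/(7 + q))
j = 4
p = 11/4 (p = 2*(-1/(7 + 1) + (-1/2 + 2)) = 2*(-1/8 + 3/2) = 2*(11/8) = 11/4 ≈ 2.7500)
(p + j)**2 = (11/4 + 4)**2 = (27/4)**2 = 729/16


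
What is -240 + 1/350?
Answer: -83999/350 ≈ -240.00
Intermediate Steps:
-240 + 1/350 = -83999/350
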